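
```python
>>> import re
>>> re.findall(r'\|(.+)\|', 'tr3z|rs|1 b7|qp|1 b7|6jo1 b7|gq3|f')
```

['rs|1 b7|qp|1 b7|6jo1 b7|gq3']

Matches: at [4:33] match '|rs|1 b7|qp|1 b7|6jo1 b7|gq3|', group 1 = 'rs|1 b7|qp|1 b7|6jo1 b7|gq3'.
One capturing group, so `findall` returns just the captured substring from the one match — 1 in all.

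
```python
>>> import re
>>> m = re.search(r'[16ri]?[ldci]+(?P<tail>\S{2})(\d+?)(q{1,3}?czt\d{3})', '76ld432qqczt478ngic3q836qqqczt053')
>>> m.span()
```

(1, 15)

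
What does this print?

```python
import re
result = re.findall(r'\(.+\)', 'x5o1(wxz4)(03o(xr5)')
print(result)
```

['(wxz4)(03o(xr5)']

Scanning left to right: at [4:19] → '(wxz4)(03o(xr5)'.
Since nothing is captured, `findall` lists the 1 matched substring directly.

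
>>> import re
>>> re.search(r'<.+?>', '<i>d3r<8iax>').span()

The `?` after the quantifier makes it lazy — it takes as little as possible before letting the rest of the pattern try.
`search` walks the string left to right and returns the first match it finds.
The match spans [0:3] → '<i>'.

(0, 3)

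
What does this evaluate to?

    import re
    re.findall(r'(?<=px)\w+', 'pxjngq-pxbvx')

['jngq', 'bvx']

Because the assertion is zero-width, the text it checks is not consumed and won't appear in the result.
Matches: at [2:6] → 'jngq'; at [9:12] → 'bvx'.
With no groups in the pattern, `findall` gives back each whole match — 2 here.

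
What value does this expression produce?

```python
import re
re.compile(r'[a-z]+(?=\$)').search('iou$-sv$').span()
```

The positive lookaround only admits positions where the adjacent text matches; those characters stay outside the span.
`re.search` scans for the first position where the pattern succeeds.
The match spans [0:3] → 'iou'.

(0, 3)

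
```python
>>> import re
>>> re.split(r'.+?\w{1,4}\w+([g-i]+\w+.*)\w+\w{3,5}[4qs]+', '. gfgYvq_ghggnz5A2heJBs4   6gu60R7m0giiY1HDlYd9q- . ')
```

With a capturing group present, the delimiter's captured portion is kept in the result list.

['', 'heJBs4   6gu60R7m0giiY1HD', '- . ']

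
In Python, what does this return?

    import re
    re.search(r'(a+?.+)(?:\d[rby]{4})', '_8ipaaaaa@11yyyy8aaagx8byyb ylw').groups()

Pattern: one or more of a literal 'a' (lazy), then one or more of any character (captured); then a digit, then exactly 4 of one of [rby] (non-capturing group).
Unlike `match`, `search` isn't anchored — it looks for the pattern anywhere in the string.
The match spans [4:27] → 'aaaaa@11yyyy8aaagx8byyb'.
Captured: group 1 = 'aaaaa@11yyyy8aaagx'.

('aaaaa@11yyyy8aaagx',)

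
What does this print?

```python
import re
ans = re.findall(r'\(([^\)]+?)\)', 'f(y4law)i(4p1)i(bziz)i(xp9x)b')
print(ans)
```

['y4law', '4p1', 'bziz', 'xp9x']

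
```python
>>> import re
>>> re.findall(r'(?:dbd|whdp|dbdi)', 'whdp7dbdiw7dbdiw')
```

['whdp', 'dbd', 'dbd']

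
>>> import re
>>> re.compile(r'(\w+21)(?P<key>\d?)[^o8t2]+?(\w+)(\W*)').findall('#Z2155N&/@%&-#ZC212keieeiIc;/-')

[('Z21', '5', 'N', '&/@%&-#'), ('ZC21', '2', 'eieeiIc', ';/-')]

The pattern matches one or more of a word character, then the literal '21' (captured); then optionally a digit (captured as 'key'); then one or more of any character except [o8t2] (lazy); then one or more of a word character (captured); then zero or more of a non-word character (captured).
A `+?`/`*?`/`{m,n}?` starts at its minimum and grows only as far as needed for what follows to match.
Scanning left to right: at [1:14] match 'Z2155N&/@%&-#', groups = ('Z21', '5', 'N', '&/@%&-#'); at [14:30] match 'ZC212keieeiIc;/-', groups = ('ZC21', '2', 'eieeiIc', ';/-').
4 groups means each result is a tuple of 4 captured strings — 2 here.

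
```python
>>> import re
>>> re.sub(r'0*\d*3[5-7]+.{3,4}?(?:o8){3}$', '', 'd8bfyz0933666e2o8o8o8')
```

'd8bfyz'

This matches zero or more of the literal '0', then zero or more of a digit, then a literal '3'; then one or more of a character in [5-7], then 3 to 4 of any character (lazy), then the literal 'o8' repeated 3 times; then anchored at the end.
Each match is replaced by ''.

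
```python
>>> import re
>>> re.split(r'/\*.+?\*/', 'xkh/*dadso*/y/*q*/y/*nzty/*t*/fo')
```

The string is cut at each match, leaving 4 pieces.

['xkh', 'y', 'y', 'fo']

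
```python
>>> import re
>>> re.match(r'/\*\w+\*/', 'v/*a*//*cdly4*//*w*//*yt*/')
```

`re.match` only tries the pattern at the start of the string.
Here the string doesn't start with a match, so the call returns None.

None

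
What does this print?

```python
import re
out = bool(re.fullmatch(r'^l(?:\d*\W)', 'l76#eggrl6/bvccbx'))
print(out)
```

`fullmatch` succeeds only if the pattern covers the string from start to end.
Here there's no way to consume every character, so the call returns None, and `bool(None)` is False.

False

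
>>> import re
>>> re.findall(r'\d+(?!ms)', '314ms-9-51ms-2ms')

A negative assertion filters positions out without eating any characters.
Scanning left to right: at [0:2] → '31'; at [6:7] → '9'; at [8:9] → '5'.
`findall` yields the raw match text (3 of them) because the pattern has no groups.

['31', '9', '5']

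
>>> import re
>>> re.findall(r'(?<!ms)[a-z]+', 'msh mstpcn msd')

A negative assertion filters positions out without eating any characters.
Scanning left to right: at [0:3] → 'msh'; at [4:10] → 'mstpcn'; at [11:14] → 'msd'.
With no groups in the pattern, `findall` gives back each whole match — 3 here.

['msh', 'mstpcn', 'msd']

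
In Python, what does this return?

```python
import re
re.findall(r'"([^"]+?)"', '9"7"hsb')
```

['7']

`findall` collects group 1 from the one match (1 total).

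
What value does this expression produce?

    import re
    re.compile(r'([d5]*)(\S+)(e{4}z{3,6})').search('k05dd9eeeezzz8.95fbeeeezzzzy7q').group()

This matches zero or more of one of [d5] (captured); then one or more of a non-whitespace character (captured); then exactly 4 of a literal 'e', then 3 to 6 of the literal 'z' (captured).
`search` walks the string left to right and returns the first match it finds.
The match spans [0:27] → 'k05dd9eeeezzz8.95fbeeeezzzz'.
Captured: group 1 = '', group 2 = 'k05dd9eeeezzz8.95fb', group 3 = 'eeeezzzz'.

'k05dd9eeeezzz8.95fbeeeezzzz'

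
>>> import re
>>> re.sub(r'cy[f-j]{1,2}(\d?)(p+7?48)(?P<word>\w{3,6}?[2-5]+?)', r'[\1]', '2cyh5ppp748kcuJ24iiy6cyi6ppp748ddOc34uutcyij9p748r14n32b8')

The pattern matches the literal 'cy', then 1 to 2 of a character in [f-j]; then optionally a digit (captured); then one or more of the literal 'p', then optionally a literal '7', then the literal '48' (captured); then 3 to 6 of a word character (lazy), then one or more of a character in [2-5] (lazy) (captured as 'word').
Lazy quantifiers expand one character at a time until the remainder of the pattern can match.
Matches: at [1:16] → 'cyh5ppp748kcuJ2'; at [21:36] → 'cyi6ppp748ddOc3'; at [40:54] → 'cyij9p748r14n3'.
Each match is replaced using the text its own group 1 captured.

'2[5]4iiy6[6]4uut[9]2b8'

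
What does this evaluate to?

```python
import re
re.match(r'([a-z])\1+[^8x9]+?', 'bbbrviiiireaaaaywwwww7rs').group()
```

'bbbr'

`\1` is not a pattern — it's the concrete string captured by group 1, re-applied verbatim.
`re.match` won't scan ahead — the pattern has to work from the very first character.
The match spans [0:4] → 'bbbr'.
Captured: group 1 = 'b'.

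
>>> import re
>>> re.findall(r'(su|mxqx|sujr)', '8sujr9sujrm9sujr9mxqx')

['su', 'su', 'su', 'mxqx']

`|` is ordered: at each position the engine commits to the first alternative that works.
Scanning left to right: at [1:3] match 'su', group 1 = 'su'; at [6:8] match 'su', group 1 = 'su'; at [12:14] match 'su', group 1 = 'su'; at [17:21] match 'mxqx', group 1 = 'mxqx'.
One capturing group, so `findall` returns just the captured substring from each match — 4 in all.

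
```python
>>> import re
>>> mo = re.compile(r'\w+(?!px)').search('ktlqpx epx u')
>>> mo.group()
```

'ktlqpx'

Because the assertion is negative and zero-width, positions next to the forbidden text are skipped.
The match spans [0:6] → 'ktlqpx'.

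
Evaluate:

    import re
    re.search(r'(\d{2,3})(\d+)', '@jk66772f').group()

This matches 2 to 3 of a digit (captured); then one or more of a digit (captured).
`search` walks the string left to right and returns the first match it finds.
The match spans [3:8] → '66772'.
Captured: group 1 = '667', group 2 = '72'.

'66772'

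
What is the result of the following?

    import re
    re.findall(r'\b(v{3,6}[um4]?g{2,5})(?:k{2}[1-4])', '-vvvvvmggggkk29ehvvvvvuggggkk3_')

This matches a word boundary (`\b`, zero-width); then 3 to 6 of a literal 'v', then optionally one of [um4], then 2 to 5 of the literal 'g' (captured); then exactly 2 of the literal 'k', then a character in [1-4] (non-capturing group).
Walking the string: at [1:14] match 'vvvvvmggggkk2', group 1 = 'vvvvvmgggg'.
With a single group, `findall` returns only what that group captured — 1 item.

['vvvvvmgggg']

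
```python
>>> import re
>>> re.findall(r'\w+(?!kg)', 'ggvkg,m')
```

['ggvkg', 'm']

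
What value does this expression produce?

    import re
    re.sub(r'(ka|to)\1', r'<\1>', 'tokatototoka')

'toka<to>toka'

`\1` has to match the exact text group 1 already captured.
Matches: at [4:8] → 'toto'.
`\1` in the replacement pulls in group 1's text for each match.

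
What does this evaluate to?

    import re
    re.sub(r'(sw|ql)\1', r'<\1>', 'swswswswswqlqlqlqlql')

'<sw><sw>sw<ql><ql>ql'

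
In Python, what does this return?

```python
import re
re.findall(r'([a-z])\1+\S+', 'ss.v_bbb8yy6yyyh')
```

A backreference is literal: `\1` must see the identical characters the first group matched.
Matches: at [0:16] match 'ss.v_bbb8yy6yyyh', group 1 = 's'.
Because there's exactly one group, `findall` drops the full match and keeps group 1 from the one hit.

['s']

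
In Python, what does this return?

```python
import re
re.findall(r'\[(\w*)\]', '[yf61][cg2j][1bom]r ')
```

['yf61', 'cg2j', '1bom']

Scanning left to right: at [0:6] match '[yf61]', group 1 = 'yf61'; at [6:12] match '[cg2j]', group 1 = 'cg2j'; at [12:18] match '[1bom]', group 1 = '1bom'.
With a single group, `findall` returns only what that group captured — 3 items.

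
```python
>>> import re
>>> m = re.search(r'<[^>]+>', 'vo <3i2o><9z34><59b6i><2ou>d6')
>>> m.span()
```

`re.search` scans for the first position where the pattern succeeds.
The match spans [3:9] → '<3i2o>'.

(3, 9)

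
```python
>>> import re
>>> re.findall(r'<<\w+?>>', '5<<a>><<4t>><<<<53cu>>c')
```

['<<a>>', '<<4t>>', '<<53cu>>']

Matches: at [1:6] → '<<a>>'; at [6:12] → '<<4t>>'; at [14:22] → '<<53cu>>'.
No capturing groups, so `findall` returns the 3 full match strings.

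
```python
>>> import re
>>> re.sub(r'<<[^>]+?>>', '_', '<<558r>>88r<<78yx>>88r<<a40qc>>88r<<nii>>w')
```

Matches: at [0:8] → '<<558r>>'; at [11:19] → '<<78yx>>'; at [22:31] → '<<a40qc>>'; at [34:41] → '<<nii>>'.
Every occurrence is swapped for '_'.

'_88r_88r_88r_w'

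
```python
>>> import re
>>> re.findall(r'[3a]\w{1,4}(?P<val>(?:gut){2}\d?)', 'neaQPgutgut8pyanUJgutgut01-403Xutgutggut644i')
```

`findall` collects group 1 from each match (2 total).

['gutgut8', 'gutgut0']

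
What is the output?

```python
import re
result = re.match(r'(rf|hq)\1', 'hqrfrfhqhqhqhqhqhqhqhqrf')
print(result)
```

`re.match` won't scan ahead — the pattern has to work from the very first character.
Here position 0 doesn't satisfy it, so the call returns None.

None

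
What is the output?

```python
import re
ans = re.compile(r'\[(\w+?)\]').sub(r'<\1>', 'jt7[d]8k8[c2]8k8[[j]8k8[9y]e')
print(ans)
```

jt7<d>8k8<c2>8k8[<j>8k8<9y>e

Matches: at [3:6] → '[d]'; at [9:13] → '[c2]'; at [17:20] → '[j]'; at [23:27] → '[9y]'.
Each match is replaced using the text its own group 1 captured.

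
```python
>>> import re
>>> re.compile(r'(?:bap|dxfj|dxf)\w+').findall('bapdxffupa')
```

['bapdxffupa']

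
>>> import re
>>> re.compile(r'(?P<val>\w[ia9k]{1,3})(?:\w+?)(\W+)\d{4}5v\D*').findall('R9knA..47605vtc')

[('R9k', '..')]

This matches a word character, then 1 to 3 of one of [ia9k] (captured as 'val'); then one or more of a word character (lazy) (non-capturing group); then one or more of a non-word character (captured); then exactly 4 of a digit, then the literal '5v', then zero or more of a non-digit.
Scanning left to right: at [0:15] match 'R9knA..47605vtc', groups = ('R9k', '..').
With 2 capturing groups, `findall` returns a 2-tuple per match.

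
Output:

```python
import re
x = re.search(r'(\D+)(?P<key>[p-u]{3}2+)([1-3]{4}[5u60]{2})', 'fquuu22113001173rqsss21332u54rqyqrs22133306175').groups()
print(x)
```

The pattern matches one or more of a non-digit (captured); then exactly 3 of a character in [p-u], then one or more of a literal '2' (captured as 'key'); then exactly 4 of a character in [1-3], then exactly 2 of one of [5u60] (captured).
`search` walks the string left to right and returns the first match it finds.
The match spans [0:12] → 'fquuu2211300'.
Captured: group 1 = 'fq', group 2 = 'uuu2', group 3 = '211300'.

('fq', 'uuu2', '211300')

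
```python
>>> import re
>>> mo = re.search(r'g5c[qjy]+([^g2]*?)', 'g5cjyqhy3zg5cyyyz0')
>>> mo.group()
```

The pattern matches the literal 'g5c', then one or more of one of [qjy]; then zero or more of any character except [g2] (lazy) (captured).
A `+?`/`*?`/`{m,n}?` starts at its minimum and grows only as far as needed for what follows to match.
`re.search` tries every starting position until one works.
The match spans [0:6] → 'g5cjyq'.
Captured: group 1 = ''.

'g5cjyq'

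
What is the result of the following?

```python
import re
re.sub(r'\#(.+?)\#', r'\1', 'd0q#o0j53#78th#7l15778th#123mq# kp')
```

'd0qo0j5378th7l15778th123mq# kp'

A non-greedy quantifier consumes as few characters as it can — just enough that the remainder of the pattern still matches from where it stops; whatever follows it matches normally.
Matches: at [3:10] → '#o0j53#'; at [14:25] → '#7l15778th#'.
Each match is replaced using the text its own group 1 captured.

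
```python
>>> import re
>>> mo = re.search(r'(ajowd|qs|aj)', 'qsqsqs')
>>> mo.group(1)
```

'qs'

The match spans [0:2] → 'qs'.
Captured: group 1 = 'qs'.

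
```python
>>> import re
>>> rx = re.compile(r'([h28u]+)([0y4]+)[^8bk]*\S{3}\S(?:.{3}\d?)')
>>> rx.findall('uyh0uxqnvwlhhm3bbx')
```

[('u', 'y')]

The pattern matches one or more of one of [h28u] (captured); then one or more of one of [0y4] (captured); then zero or more of any character except [8bk], then exactly 3 of a non-whitespace character, then a non-whitespace character; then exactly 3 of any character, then optionally a digit (non-capturing group).
With 2 capturing groups, `findall` returns a 2-tuple per match.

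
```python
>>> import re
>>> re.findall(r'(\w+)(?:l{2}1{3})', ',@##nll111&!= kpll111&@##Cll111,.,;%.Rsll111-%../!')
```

['n', 'kp', 'C', 'Rs']

One capturing group, so `findall` returns just the captured substring from each match — 4 in all.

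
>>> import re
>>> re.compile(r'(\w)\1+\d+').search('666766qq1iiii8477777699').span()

(0, 6)

`\1` has to match the exact text group 1 already captured.
`re.search` tries every starting position until one works.
The match spans [0:6] → '666766'.
Captured: group 1 = '6'.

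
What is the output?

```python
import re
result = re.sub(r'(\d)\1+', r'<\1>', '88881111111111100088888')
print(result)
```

`\1` is not a pattern — it's the concrete string captured by group 1, re-applied verbatim.
Matches: at [0:4] → '8888'; at [4:15] → '11111111111'; at [15:18] → '000'; at [18:23] → '88888'.
`\1` in the replacement pulls in group 1's text for each match.

<8><1><0><8>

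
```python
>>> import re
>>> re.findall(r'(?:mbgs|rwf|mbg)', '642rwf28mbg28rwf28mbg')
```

['rwf', 'mbg', 'rwf', 'mbg']

Since nothing is captured, `findall` lists the 4 matched substrings directly.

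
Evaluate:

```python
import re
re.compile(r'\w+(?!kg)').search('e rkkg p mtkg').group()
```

'e'

Because the assertion is negative and zero-width, positions next to the forbidden text are skipped.
`re.search` scans for the first position where the pattern succeeds.
The match spans [0:1] → 'e'.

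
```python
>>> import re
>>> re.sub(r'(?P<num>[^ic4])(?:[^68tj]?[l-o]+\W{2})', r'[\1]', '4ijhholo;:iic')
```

'4ij[h]iic'

The pattern matches any character except [ic4] (captured as 'num'); then optionally any character except [68tj], then one or more of a character in [l-o], then exactly 2 of a non-word character (non-capturing group).
Matches: at [3:10] → 'hholo;:'.
Each match is replaced using the text its own group 1 captured.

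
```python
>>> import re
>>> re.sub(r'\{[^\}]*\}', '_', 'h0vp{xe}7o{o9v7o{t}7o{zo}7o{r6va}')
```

Each match is replaced by '_'.

'h0vp_7o_7o_7o_'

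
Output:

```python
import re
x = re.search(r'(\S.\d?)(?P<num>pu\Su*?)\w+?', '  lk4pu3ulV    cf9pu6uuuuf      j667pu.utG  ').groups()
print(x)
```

This matches a non-whitespace character, then any character, then optionally a digit (captured); then the literal 'pu', then a non-whitespace character, then zero or more of a literal 'u' (lazy) (captured as 'num'); then one or more of a word character (lazy).
A `+?`/`*?`/`{m,n}?` starts at its minimum and grows only as far as needed for what follows to match.
Unlike `match`, `search` isn't anchored — it looks for the pattern anywhere in the string.
The match spans [2:9] → 'lk4pu3u'.
Captured: group 1 = 'lk4', group 2 = 'pu3'.

('lk4', 'pu3')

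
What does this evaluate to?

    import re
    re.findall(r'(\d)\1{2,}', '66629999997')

['6', '9']

The backreference `\1` re-matches whatever the first group consumed, character for character.
Because there's exactly one group, `findall` drops the full match and keeps group 1 from each hit.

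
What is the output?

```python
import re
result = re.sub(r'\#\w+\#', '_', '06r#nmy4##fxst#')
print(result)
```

06r__

Matches: at [3:9] → '#nmy4#'; at [9:15] → '#fxst#'.
`sub` substitutes '_' at each match site.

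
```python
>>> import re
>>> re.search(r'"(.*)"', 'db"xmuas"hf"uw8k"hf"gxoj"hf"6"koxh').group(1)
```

`re.search` scans for the first position where the pattern succeeds.
The match spans [2:30] → '"xmuas"hf"uw8k"hf"gxoj"hf"6"'.
Captured: group 1 = 'xmuas"hf"uw8k"hf"gxoj"hf"6'.

'xmuas"hf"uw8k"hf"gxoj"hf"6'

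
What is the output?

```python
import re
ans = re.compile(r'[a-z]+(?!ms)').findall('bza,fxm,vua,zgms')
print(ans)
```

['bza', 'fxm', 'vua', 'zgms']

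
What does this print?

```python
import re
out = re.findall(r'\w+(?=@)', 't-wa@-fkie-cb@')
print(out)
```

Because the assertion is zero-width, the text it checks is not consumed and won't appear in the result.
Scanning left to right: at [2:4] → 'wa'; at [11:13] → 'cb'.
Since nothing is captured, `findall` lists the 2 matched substrings directly.

['wa', 'cb']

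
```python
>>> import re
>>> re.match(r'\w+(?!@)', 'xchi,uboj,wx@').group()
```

A negative assertion filters positions out without eating any characters.
`re.match` won't scan ahead — the pattern has to work from the very first character.
The match spans [0:4] → 'xchi'.

'xchi'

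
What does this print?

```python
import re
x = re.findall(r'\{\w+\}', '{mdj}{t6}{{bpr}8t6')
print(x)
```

`findall` yields the raw match text (3 of them) because the pattern has no groups.

['{mdj}', '{t6}', '{bpr}']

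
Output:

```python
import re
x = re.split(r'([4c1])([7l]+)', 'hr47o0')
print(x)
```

['hr', '4', '7', 'o0']

The pattern matches one of [4c1] (captured); then one or more of one of [7l] (captured).
Matches to split on: at [2:4] → '47'.
The group in the pattern means `split` returns the separators' captures alongside the pieces.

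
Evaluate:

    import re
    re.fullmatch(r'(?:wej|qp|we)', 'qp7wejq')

None

For `fullmatch`, every character of the input must be accounted for by the pattern.
Here the pattern can't cover the whole string, so the call returns None.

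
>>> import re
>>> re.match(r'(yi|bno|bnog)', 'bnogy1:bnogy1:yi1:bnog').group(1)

'bno'

`|` is ordered: at each position the engine commits to the first alternative that works.
With `match`, the pattern is implicitly anchored at the beginning.
The match spans [0:3] → 'bno'.
Captured: group 1 = 'bno'.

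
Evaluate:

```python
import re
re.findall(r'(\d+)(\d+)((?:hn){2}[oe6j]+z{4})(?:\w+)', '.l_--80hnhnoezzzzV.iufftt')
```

[('8', '0', 'hnhnoezzzz')]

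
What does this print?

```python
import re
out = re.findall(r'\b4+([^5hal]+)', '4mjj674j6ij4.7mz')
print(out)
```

The pattern matches a word boundary (`\b`, zero-width); then one or more of a literal '4'; then one or more of any character except [5hal] (captured).
Scanning left to right: at [0:16] match '4mjj674j6ij4.7mz', group 1 = 'mjj674j6ij4.7mz'.
With a single group, `findall` returns only what that group captured — 1 item.

['mjj674j6ij4.7mz']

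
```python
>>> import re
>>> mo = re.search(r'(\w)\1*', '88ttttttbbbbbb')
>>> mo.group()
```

The backreference `\1` re-matches whatever the first group consumed, character for character.
`re.search` scans for the first position where the pattern succeeds.
The match spans [0:2] → '88'.
Captured: group 1 = '8'.

'88'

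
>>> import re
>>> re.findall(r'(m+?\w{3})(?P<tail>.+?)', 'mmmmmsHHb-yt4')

[('mmmm', 'm')]

The pattern matches one or more of the literal 'm' (lazy), then exactly 3 of a word character (captured); then one or more of any character (lazy) (captured as 'tail').
A `+?`/`*?`/`{m,n}?` starts at its minimum and grows only as far as needed for what follows to match.
Scanning left to right: at [0:5] match 'mmmmm', groups = ('mmmm', 'm').
2 groups means the one result is a tuple of 2 captured strings — 1 here.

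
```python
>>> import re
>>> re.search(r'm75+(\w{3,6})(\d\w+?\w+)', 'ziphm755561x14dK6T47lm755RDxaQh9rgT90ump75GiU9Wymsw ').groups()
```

The match spans [4:51] → 'm755561x14dK6T47lm755RDxaQh9rgT90ump75GiU9Wymsw'.
Captured: group 1 = '61x1', group 2 = '4dK6T47lm755RDxaQh9rgT90ump75GiU9Wymsw'.

('61x1', '4dK6T47lm755RDxaQh9rgT90ump75GiU9Wymsw')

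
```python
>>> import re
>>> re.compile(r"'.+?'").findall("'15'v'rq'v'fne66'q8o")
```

["'15'", "'rq'", "'fne66'"]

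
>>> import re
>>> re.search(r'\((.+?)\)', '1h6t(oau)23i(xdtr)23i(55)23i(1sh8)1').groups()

A non-greedy quantifier consumes as few characters as it can — just enough that the remainder of the pattern still matches from where it stops; whatever follows it matches normally.
`re.search` scans for the first position where the pattern succeeds.
The match spans [4:9] → '(oau)'.
Captured: group 1 = 'oau'.

('oau',)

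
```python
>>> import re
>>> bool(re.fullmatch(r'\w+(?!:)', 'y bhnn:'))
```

`(?!…)`/`(?<!…)` only lets a position through if the neighbouring text does NOT match; no characters are consumed.
`re.fullmatch` requires the pattern to consume the entire string.
Here the pattern can't cover the whole string, so the call returns None, and `bool(None)` is False.

False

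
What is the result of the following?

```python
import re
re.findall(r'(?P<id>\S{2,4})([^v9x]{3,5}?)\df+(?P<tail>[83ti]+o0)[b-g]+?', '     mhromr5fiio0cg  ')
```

[('mhr', 'omr', 'iio0')]

The pattern matches 2 to 4 of a non-whitespace character (captured as 'id'); then 3 to 5 of any character except [v9x] (lazy) (captured); then a digit, then one or more of the literal 'f'; then one or more of one of [83ti], then the literal 'o0' (captured as 'tail'); then one or more of a character in [b-g] (lazy).
With 3 capturing groups, `findall` returns a 3-tuple per match.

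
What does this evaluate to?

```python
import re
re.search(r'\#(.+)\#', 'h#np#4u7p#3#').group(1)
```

'np#4u7p#3'

`search` walks the string left to right and returns the first match it finds.
The match spans [1:12] → '#np#4u7p#3#'.
Captured: group 1 = 'np#4u7p#3'.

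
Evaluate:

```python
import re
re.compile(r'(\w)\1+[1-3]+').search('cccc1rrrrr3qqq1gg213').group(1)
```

After group 1 captures some text, `\1` only succeeds where that same text appears again.
`search` walks the string left to right and returns the first match it finds.
The match spans [0:5] → 'cccc1'.
Captured: group 1 = 'c'.

'c'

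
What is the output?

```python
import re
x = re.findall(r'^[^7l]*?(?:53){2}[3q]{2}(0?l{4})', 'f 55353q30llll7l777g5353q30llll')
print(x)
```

['0llll']

The pattern matches anchored at the start of the string; then zero or more of any character except [7l] (lazy), then the literal '53' repeated 2 times, then exactly 2 of one of [3q]; then optionally a literal '0', then exactly 4 of the literal 'l' (captured).
Scanning left to right: at [0:14] match 'f 55353q30llll', group 1 = '0llll'.
With a single group, `findall` returns only what that group captured — 1 item.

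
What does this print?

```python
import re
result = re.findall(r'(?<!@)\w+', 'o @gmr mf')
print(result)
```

`(?!…)`/`(?<!…)` only lets a position through if the neighbouring text does NOT match; no characters are consumed.
Matches: at [0:1] → 'o'; at [4:6] → 'mr'; at [7:9] → 'mf'.
`findall` yields the raw match text (3 of them) because the pattern has no groups.

['o', 'mr', 'mf']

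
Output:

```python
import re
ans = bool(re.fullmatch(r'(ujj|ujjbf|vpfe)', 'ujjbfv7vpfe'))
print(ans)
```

False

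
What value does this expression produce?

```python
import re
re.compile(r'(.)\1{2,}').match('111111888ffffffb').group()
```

With `match`, the pattern is implicitly anchored at the beginning.
The match spans [0:6] → '111111'.

'111111'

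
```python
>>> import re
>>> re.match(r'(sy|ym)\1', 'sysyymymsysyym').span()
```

(0, 4)

`\1` is not a pattern — it's the concrete string captured by group 1, re-applied verbatim.
`re.match` only tries the pattern at the start of the string.
The match spans [0:4] → 'sysy'.
Captured: group 1 = 'sy'.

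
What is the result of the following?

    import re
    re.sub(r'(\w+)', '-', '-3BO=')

This matches one or more of a word character (captured).
Matches: at [1:4] → '3BO'.
Every occurrence is swapped for '-'.

'--='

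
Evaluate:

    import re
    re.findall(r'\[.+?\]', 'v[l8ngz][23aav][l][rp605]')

['[l8ngz]', '[23aav]', '[l]', '[rp605]']

Lazy quantifiers expand one character at a time until the remainder of the pattern can match.
No capturing groups, so `findall` returns the 4 full match strings.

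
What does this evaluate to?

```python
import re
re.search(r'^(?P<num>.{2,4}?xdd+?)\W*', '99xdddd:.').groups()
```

('99xdd',)

This matches anchored at the start of the string; then 2 to 4 of any character (lazy), then the literal 'xd', then one or more of a literal 'd' (lazy) (captured as 'num'); then zero or more of a non-word character.
A `+?`/`*?`/`{m,n}?` starts at its minimum and grows only as far as needed for what follows to match.
`search` walks the string left to right and returns the first match it finds.
The match spans [0:5] → '99xdd'.
Captured: group 1 = '99xdd'.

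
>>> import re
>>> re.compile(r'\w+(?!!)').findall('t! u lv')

Because the assertion is negative and zero-width, positions next to the forbidden text are skipped.
`findall` yields the raw match text (2 of them) because the pattern has no groups.

['u', 'lv']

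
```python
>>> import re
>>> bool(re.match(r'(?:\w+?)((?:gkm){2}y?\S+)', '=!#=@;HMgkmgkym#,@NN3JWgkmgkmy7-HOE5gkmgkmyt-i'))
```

This matches one or more of a word character (lazy) (non-capturing group); then the literal 'gkm' repeated 2 times, then optionally a literal 'y', then one or more of a non-whitespace character (captured).
With `match`, the pattern is implicitly anchored at the beginning.
Here position 0 doesn't satisfy it, so the call returns None, and `bool(None)` is False.

False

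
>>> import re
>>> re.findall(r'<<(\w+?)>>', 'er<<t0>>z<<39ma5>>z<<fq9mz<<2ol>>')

['t0', '39ma5', '2ol']

With a single group, `findall` returns only what that group captured — 3 items.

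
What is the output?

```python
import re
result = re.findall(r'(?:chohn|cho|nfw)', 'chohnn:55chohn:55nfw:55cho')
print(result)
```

['chohn', 'chohn', 'nfw', 'cho']

Branches in `(...|...)` are attempted left-to-right; the first branch that allows the whole pattern to succeed is taken.
Matches: at [0:5] → 'chohn'; at [9:14] → 'chohn'; at [17:20] → 'nfw'; at [23:26] → 'cho'.
With no groups in the pattern, `findall` gives back each whole match — 4 here.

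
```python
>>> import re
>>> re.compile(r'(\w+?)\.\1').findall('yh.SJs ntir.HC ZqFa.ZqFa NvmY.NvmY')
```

`\1` has to match the exact text group 1 already captured.
Matches: at [15:24] match 'ZqFa.ZqFa', group 1 = 'ZqFa'; at [25:34] match 'NvmY.NvmY', group 1 = 'NvmY'.
`findall` collects group 1 from each match (2 total).

['ZqFa', 'NvmY']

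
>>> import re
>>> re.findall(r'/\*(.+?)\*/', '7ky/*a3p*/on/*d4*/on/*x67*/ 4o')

['a3p', 'd4', 'x67']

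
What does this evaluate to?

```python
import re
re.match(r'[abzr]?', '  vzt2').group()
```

''

This matches optionally one of [abzr].
`match` is anchored at position 0; if the pattern doesn't fit there, it returns None.
The match spans [0:0] → ''.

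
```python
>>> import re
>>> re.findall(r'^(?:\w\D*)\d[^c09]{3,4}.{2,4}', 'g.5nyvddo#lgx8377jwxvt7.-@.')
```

['g.5nyvddo#l']

Since nothing is captured, `findall` lists the 1 matched substring directly.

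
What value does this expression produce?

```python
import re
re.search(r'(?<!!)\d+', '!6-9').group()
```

A negative assertion filters positions out without eating any characters.
`search` walks the string left to right and returns the first match it finds.
The match spans [3:4] → '9'.

'9'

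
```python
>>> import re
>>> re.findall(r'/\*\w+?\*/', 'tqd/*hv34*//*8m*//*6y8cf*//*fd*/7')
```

Scanning left to right: at [3:11] → '/*hv34*/'; at [11:17] → '/*8m*/'; at [17:26] → '/*6y8cf*/'; at [26:32] → '/*fd*/'.
`findall` yields the raw match text (4 of them) because the pattern has no groups.

['/*hv34*/', '/*8m*/', '/*6y8cf*/', '/*fd*/']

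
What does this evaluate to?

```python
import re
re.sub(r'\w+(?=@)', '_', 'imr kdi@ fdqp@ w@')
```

'imr _@ _@ _@'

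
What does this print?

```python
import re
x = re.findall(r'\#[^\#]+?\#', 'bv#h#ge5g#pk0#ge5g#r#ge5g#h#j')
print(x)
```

['#h#', '#pk0#', '#r#', '#h#']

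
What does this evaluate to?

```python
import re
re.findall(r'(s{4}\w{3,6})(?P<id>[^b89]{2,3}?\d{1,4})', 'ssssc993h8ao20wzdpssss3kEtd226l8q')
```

`findall` packs the 2 group values into a tuple for every match.

[('ssssc993h8', 'ao20'), ('ssss3kEtd2', '26l8')]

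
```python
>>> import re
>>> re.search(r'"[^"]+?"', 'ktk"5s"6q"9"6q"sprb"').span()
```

The match spans [3:7] → '"5s"'.

(3, 7)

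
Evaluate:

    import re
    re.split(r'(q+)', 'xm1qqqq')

['xm1', 'qqqq', '']

Pattern: one or more of a literal 'q' (captured).
Matches to split on: at [3:7] → 'qqqq'.
The group in the pattern means `split` returns the separators' captures alongside the pieces.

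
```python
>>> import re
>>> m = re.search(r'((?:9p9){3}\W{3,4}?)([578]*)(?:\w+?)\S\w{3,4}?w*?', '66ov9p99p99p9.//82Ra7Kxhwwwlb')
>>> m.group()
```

A `+?`/`*?`/`{m,n}?` starts at its minimum and grows only as far as needed for what follows to match.
The match spans [4:22] → '9p99p99p9.//82Ra7K'.

'9p99p99p9.//82Ra7K'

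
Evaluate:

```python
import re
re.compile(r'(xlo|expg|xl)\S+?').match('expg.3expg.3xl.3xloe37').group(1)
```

'expg'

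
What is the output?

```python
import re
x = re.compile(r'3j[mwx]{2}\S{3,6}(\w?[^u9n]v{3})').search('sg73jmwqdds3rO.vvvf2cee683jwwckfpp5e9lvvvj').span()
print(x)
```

The match spans [3:18] → '3jmwqdds3rO.vvv'.

(3, 18)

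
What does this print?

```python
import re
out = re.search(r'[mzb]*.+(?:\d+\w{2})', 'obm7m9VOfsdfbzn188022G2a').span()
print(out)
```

Pattern: zero or more of one of [mzb], then one or more of any character; then one or more of a digit, then exactly 2 of a word character (non-capturing group).
`search` walks the string left to right and returns the first match it finds.
The match spans [0:23] → 'obm7m9VOfsdfbzn188022G2'.

(0, 23)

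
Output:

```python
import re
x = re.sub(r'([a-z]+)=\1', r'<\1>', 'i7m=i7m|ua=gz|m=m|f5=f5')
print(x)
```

i7m=i7m|ua=gz|<m>|f5=f5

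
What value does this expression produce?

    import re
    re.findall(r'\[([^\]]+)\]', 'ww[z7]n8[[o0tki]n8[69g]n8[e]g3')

['z7', '[o0tki', '69g', 'e']

Matches: at [2:6] match '[z7]', group 1 = 'z7'; at [8:16] match '[[o0tki]', group 1 = '[o0tki'; at [18:23] match '[69g]', group 1 = '69g'; at [25:28] match '[e]', group 1 = 'e'.
Because there's exactly one group, `findall` drops the full match and keeps group 1 from each hit.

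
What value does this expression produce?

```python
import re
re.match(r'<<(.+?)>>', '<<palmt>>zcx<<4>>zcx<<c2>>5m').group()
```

'<<palmt>>'

`re.match` won't scan ahead — the pattern has to work from the very first character.
The match spans [0:9] → '<<palmt>>'.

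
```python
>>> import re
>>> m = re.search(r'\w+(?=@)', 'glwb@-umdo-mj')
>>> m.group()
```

The positive lookaround only admits positions where the adjacent text matches; those characters stay outside the span.
The match spans [0:4] → 'glwb'.

'glwb'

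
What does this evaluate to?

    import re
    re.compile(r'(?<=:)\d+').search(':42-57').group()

'42'

The `(?=…)`/`(?<=…)` assertion just peeks at neighbouring text; it doesn't advance the match position.
The match spans [1:3] → '42'.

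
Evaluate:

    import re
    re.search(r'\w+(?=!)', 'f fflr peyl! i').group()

The lookaround is zero-width — it requires the adjacent text to match without consuming it, so the asserted text isn't part of the match.
The match spans [7:11] → 'peyl'.

'peyl'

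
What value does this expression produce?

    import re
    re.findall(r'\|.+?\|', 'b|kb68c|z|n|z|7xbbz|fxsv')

The `?` after the quantifier makes it lazy — it takes as little as possible before letting the rest of the pattern try.
`findall` yields the raw match text (3 of them) because the pattern has no groups.

['|kb68c|', '|n|', '|7xbbz|']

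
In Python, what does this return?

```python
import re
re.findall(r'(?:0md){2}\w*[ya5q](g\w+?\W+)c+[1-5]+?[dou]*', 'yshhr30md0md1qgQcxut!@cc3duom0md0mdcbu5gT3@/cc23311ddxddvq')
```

['gQcxut!@', 'gT3@/']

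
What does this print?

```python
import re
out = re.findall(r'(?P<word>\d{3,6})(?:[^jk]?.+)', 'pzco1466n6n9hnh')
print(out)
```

Pattern: 3 to 6 of a digit (captured as 'word'); then optionally any character except [jk], then one or more of any character (non-capturing group).
Matches: at [4:15] match '1466n6n9hnh', group 1 = '1466'.
With a single group, `findall` returns only what that group captured — 1 item.

['1466']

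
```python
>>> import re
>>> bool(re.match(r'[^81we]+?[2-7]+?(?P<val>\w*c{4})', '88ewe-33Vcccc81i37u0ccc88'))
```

False

Pattern: one or more of any character except [81we] (lazy); then one or more of a character in [2-7] (lazy); then zero or more of a word character, then exactly 4 of the literal 'c' (captured as 'val').
`re.match` won't scan ahead — the pattern has to work from the very first character.
Here the string doesn't start with a match, so the call returns None, and `bool(None)` is False.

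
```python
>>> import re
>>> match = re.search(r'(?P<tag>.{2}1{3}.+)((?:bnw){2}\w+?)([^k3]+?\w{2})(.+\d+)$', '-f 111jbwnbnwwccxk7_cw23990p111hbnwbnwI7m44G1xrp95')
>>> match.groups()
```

('f 111jbwnbnwwccxk7_cw23990p111h', 'bnwbnwI', '7m4', '4G1xrp95')

This matches exactly 2 of any character, then exactly 3 of a literal '1', then one or more of any character (captured as 'tag'); then the literal 'bnw' repeated 2 times, then one or more of a word character (lazy) (captured); then one or more of any character except [k3] (lazy), then exactly 2 of a word character (captured); then one or more of any character, then one or more of a digit (captured); then anchored at the end.
`re.search` scans for the first position where the pattern succeeds.
The match spans [1:50] → 'f 111jbwnbnwwccxk7_cw23990p111hbnwbnwI7m44G1xrp95'.
Captured: group 1 = 'f 111jbwnbnwwccxk7_cw23990p111h', group 2 = 'bnwbnwI', group 3 = '7m4', group 4 = '4G1xrp95'.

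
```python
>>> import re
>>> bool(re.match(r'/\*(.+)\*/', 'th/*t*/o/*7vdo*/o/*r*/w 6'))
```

`match` is anchored at position 0; if the pattern doesn't fit there, it returns None.
Here the pattern fails at index 0, so the call returns None, and `bool(None)` is False.

False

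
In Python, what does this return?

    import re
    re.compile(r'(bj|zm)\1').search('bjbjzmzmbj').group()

'bjbj'

The backreference `\1` re-matches whatever the first group consumed, character for character.
The match spans [0:4] → 'bjbj'.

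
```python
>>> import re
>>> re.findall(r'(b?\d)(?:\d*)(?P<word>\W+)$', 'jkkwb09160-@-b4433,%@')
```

[('b4', ',%@')]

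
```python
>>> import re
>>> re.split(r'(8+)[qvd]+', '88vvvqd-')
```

['', '88', '-']

This matches one or more of a literal '8' (captured); then one or more of one of [qvd].
The group in the pattern means `split` returns the separators' captures alongside the pieces.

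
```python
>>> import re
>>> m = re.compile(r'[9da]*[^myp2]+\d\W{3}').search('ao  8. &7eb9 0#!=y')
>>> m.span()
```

(0, 17)

This matches zero or more of one of [9da], then one or more of any character except [myp2]; then a digit, then exactly 3 of a non-word character.
`re.search` tries every starting position until one works.
The match spans [0:17] → 'ao  8. &7eb9 0#!='.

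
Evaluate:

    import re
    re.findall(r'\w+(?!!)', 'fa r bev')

['fa', 'r', 'bev']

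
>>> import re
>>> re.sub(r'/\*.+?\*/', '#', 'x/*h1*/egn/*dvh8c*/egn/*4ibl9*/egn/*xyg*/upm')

'x#egn#egn#egn#upm'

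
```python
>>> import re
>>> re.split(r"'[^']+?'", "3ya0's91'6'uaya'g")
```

Matches to split on: at [4:9] → "'s91'"; at [10:16] → "'uaya'".
Each match becomes a cut point; 3 segments remain.

['3ya0', '6', 'g']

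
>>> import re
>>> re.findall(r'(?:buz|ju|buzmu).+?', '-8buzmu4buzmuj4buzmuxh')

['buzm', 'buzm', 'buzm']

Alternation isn't longest-match — the leftmost alternative that fits at this position is chosen.
No capturing groups, so `findall` returns the 3 full match strings.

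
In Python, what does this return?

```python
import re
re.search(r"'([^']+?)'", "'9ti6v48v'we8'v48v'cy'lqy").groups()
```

The match spans [0:10] → "'9ti6v48v'".
Captured: group 1 = '9ti6v48v'.

('9ti6v48v',)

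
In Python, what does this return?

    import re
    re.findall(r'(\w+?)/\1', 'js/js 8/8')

['js', '8']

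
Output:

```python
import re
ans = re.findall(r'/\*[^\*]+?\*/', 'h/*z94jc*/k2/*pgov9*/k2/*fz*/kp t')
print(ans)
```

['/*z94jc*/', '/*pgov9*/', '/*fz*/']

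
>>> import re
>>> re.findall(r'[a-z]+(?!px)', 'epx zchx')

A negative assertion filters positions out without eating any characters.
Since nothing is captured, `findall` lists the 2 matched substrings directly.

['epx', 'zchx']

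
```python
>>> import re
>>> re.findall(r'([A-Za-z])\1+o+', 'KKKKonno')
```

`\1` has to match the exact text group 1 already captured.
Because there's exactly one group, `findall` drops the full match and keeps group 1 from each hit.

['K', 'n']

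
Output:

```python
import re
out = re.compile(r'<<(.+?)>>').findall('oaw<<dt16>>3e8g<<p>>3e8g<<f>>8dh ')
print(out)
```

['dt16', 'p', 'f']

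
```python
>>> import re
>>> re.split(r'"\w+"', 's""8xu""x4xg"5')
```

Matches to split on: at [2:7] → '"8xu"'; at [7:13] → '"x4xg"'.
Each match becomes a cut point; 3 segments remain.

['s"', '', '5']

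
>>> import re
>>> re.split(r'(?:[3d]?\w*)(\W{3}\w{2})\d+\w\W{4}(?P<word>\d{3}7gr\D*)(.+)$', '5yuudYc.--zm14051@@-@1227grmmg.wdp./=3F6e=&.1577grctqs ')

['', '.--zm', '1227grmmg.wdp./=', '3F6e=&.1577grctqs ', '']

The pattern matches optionally one of [3d], then zero or more of a word character (non-capturing group); then exactly 3 of a non-word character, then exactly 2 of a word character (captured); then one or more of a digit, then a word character, then exactly 4 of a non-word character; then exactly 3 of a digit, then the literal '7gr', then zero or more of a non-digit (captured as 'word'); then one or more of any character (captured); then anchored at the end.
The group in the pattern means `split` returns the separators' captures alongside the pieces.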